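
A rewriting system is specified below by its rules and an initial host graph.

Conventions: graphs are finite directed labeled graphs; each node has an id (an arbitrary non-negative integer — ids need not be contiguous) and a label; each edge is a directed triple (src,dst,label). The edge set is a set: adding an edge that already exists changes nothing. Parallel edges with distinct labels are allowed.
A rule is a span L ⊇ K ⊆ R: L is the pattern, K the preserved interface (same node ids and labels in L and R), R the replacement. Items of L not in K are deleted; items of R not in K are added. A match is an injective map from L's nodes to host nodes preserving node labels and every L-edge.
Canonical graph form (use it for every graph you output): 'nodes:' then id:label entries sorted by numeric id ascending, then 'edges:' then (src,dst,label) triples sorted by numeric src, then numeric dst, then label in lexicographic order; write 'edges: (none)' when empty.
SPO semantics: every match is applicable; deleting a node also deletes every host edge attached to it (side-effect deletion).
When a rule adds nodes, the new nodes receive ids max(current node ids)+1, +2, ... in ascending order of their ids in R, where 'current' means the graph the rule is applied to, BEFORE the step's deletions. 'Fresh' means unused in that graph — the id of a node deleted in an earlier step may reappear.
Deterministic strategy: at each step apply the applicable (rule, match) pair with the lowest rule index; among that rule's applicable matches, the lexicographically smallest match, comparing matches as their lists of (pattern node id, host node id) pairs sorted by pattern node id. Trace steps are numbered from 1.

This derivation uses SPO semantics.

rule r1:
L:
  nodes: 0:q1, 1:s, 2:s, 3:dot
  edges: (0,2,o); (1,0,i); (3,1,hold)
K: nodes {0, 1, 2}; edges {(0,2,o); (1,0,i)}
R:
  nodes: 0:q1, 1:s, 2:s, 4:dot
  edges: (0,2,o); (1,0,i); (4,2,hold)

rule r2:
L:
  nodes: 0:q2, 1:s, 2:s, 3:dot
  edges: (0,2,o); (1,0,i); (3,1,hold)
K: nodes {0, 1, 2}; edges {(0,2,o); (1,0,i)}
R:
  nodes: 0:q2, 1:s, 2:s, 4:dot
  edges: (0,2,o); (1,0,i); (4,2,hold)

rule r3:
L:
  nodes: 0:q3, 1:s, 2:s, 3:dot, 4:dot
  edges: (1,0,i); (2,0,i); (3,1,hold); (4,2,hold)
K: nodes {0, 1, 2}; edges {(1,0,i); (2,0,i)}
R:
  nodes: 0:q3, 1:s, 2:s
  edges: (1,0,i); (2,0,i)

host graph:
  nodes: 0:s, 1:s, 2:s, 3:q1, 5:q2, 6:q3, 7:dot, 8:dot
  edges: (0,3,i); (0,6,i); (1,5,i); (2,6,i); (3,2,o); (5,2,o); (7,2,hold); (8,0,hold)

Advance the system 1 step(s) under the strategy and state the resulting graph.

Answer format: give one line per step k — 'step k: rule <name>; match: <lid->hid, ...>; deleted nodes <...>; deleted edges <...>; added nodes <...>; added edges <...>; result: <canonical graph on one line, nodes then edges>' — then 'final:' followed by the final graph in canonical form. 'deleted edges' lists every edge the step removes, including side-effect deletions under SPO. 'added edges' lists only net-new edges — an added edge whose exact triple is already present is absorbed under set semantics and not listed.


step 1: rule r1; match: 0->3, 1->0, 2->2, 3->8; deleted nodes 8; deleted edges (8,0,hold); added nodes 9; added edges (9,2,hold); result: nodes: 0:s, 1:s, 2:s, 3:q1, 5:q2, 6:q3, 7:dot, 9:dot edges: (0,3,i); (0,6,i); (1,5,i); (2,6,i); (3,2,o); (5,2,o); (7,2,hold); (9,2,hold)
final:
nodes: 0:s, 1:s, 2:s, 3:q1, 5:q2, 6:q3, 7:dot, 9:dot
edges: (0,3,i); (0,6,i); (1,5,i); (2,6,i); (3,2,o); (5,2,o); (7,2,hold); (9,2,hold)


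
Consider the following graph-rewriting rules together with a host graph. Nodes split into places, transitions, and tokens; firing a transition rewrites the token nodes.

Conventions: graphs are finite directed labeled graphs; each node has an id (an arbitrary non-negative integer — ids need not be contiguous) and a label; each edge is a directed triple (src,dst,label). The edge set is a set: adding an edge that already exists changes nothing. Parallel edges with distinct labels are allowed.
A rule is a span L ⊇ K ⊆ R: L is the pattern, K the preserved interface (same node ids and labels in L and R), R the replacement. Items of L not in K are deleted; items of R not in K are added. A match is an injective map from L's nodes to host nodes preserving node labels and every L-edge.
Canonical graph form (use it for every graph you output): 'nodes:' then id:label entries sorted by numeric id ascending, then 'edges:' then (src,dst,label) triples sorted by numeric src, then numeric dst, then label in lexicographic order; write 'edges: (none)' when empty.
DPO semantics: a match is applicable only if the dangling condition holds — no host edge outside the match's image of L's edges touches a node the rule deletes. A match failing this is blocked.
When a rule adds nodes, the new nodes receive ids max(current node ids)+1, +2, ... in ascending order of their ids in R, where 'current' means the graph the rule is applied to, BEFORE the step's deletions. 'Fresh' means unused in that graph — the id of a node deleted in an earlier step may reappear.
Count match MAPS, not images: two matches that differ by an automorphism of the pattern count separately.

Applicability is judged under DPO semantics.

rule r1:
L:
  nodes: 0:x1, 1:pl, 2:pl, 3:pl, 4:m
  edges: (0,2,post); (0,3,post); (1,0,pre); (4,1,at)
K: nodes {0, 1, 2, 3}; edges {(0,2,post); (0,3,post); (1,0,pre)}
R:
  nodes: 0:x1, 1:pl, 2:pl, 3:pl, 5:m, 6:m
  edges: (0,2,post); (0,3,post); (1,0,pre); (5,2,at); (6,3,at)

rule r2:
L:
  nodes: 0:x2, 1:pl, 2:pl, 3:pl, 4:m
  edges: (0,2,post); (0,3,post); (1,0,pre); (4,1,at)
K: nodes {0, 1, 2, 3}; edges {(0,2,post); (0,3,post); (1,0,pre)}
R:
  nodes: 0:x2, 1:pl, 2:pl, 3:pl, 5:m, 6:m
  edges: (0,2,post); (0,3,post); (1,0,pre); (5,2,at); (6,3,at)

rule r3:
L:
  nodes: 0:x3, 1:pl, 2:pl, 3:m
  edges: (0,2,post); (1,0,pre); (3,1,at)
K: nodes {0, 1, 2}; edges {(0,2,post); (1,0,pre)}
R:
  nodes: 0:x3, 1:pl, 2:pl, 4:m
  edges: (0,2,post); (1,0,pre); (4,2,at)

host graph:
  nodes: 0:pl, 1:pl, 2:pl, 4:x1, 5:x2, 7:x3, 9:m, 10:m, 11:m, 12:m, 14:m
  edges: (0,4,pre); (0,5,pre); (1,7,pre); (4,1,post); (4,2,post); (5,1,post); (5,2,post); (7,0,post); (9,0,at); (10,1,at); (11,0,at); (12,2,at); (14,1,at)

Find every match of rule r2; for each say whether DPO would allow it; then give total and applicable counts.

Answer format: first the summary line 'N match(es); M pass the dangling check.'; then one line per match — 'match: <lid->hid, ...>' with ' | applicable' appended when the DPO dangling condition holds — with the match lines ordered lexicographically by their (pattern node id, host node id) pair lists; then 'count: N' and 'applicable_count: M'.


4 match(es); 4 pass the dangling check.
match: 0->5, 1->0, 2->1, 3->2, 4->9 | applicable
match: 0->5, 1->0, 2->1, 3->2, 4->11 | applicable
match: 0->5, 1->0, 2->2, 3->1, 4->9 | applicable
match: 0->5, 1->0, 2->2, 3->1, 4->11 | applicable
count: 4
applicable_count: 4


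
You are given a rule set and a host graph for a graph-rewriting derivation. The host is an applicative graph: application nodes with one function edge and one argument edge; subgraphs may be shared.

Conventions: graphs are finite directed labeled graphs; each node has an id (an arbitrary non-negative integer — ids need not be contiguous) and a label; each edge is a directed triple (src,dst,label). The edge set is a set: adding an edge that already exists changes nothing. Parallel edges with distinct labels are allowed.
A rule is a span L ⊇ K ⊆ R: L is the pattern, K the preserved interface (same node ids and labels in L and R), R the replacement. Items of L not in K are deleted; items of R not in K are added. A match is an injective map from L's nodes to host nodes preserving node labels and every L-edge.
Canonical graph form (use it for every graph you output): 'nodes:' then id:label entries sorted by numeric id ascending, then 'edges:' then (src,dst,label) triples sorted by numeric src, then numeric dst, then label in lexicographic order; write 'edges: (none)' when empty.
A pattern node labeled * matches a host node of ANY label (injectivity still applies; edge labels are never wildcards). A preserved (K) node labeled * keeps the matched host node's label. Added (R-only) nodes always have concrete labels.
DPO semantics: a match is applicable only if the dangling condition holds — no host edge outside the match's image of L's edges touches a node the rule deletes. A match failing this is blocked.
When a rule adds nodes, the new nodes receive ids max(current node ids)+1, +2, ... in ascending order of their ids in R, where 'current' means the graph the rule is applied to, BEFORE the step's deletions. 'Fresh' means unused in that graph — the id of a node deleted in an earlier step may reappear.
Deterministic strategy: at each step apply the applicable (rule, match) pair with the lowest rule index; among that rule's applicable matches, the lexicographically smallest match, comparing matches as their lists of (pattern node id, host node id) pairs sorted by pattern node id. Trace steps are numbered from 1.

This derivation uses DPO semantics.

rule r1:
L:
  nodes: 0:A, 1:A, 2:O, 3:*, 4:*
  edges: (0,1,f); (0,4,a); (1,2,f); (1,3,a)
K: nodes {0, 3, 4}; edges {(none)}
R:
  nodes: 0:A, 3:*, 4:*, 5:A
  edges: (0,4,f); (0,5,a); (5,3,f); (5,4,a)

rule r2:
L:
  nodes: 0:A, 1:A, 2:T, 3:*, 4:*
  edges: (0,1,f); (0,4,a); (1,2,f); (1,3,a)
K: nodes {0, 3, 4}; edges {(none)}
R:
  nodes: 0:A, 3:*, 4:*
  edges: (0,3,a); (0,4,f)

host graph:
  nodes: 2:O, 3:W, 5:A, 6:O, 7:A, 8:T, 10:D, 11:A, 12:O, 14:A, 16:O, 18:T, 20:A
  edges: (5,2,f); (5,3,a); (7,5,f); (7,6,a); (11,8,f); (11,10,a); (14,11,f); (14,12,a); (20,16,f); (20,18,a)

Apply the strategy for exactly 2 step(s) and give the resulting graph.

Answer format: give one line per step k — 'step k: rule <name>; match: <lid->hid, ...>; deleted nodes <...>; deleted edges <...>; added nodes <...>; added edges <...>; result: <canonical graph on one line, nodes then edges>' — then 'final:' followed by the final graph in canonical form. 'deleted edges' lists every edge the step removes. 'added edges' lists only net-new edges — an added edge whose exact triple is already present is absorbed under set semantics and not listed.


step 1: rule r1; match: 0->7, 1->5, 2->2, 3->3, 4->6; deleted nodes 2, 5; deleted edges (5,2,f); (5,3,a); (7,5,f); (7,6,a); added nodes 21; added edges (7,6,f); (7,21,a); (21,3,f); (21,6,a); result: nodes: 3:W, 6:O, 7:A, 8:T, 10:D, 11:A, 12:O, 14:A, 16:O, 18:T, 20:A, 21:A edges: (7,6,f); (7,21,a); (11,8,f); (11,10,a); (14,11,f); (14,12,a); (20,16,f); (20,18,a); (21,3,f); (21,6,a)
step 2: rule r2; match: 0->14, 1->11, 2->8, 3->10, 4->12; deleted nodes 8, 11; deleted edges (11,8,f); (11,10,a); (14,11,f); (14,12,a); added nodes (none); added edges (14,10,a); (14,12,f); result: nodes: 3:W, 6:O, 7:A, 10:D, 12:O, 14:A, 16:O, 18:T, 20:A, 21:A edges: (7,6,f); (7,21,a); (14,10,a); (14,12,f); (20,16,f); (20,18,a); (21,3,f); (21,6,a)
final:
nodes: 3:W, 6:O, 7:A, 10:D, 12:O, 14:A, 16:O, 18:T, 20:A, 21:A
edges: (7,6,f); (7,21,a); (14,10,a); (14,12,f); (20,16,f); (20,18,a); (21,3,f); (21,6,a)


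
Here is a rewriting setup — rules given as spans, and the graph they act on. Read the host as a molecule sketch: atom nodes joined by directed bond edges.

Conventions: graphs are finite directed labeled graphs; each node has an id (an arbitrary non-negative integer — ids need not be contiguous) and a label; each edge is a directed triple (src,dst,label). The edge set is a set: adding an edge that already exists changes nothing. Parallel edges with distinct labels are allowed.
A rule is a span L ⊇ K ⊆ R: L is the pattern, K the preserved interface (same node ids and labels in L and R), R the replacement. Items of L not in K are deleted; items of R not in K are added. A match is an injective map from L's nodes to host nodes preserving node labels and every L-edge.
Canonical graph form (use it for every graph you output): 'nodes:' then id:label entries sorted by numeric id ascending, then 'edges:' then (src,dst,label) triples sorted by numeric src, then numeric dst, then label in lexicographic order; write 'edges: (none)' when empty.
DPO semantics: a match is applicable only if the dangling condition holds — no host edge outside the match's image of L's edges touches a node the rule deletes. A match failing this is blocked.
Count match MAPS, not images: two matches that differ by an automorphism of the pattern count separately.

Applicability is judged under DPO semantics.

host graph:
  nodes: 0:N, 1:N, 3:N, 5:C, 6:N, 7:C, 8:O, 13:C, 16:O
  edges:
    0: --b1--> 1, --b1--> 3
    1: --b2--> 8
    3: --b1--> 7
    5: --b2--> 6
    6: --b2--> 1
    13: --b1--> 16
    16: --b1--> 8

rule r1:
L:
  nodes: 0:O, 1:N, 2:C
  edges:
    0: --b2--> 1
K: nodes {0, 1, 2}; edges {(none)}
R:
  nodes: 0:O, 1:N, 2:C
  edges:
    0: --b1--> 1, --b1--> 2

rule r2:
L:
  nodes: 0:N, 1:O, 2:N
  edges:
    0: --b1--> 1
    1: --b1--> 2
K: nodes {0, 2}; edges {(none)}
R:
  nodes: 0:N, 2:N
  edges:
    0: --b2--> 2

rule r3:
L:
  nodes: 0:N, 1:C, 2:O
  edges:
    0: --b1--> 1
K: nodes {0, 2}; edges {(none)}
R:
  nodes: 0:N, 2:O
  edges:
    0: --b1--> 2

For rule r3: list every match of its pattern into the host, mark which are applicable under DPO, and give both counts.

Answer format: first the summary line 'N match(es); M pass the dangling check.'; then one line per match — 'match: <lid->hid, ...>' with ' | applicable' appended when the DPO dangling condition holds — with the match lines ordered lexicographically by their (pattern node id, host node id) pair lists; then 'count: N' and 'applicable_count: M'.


2 match(es); 2 pass the dangling check.
match: 0->3, 1->7, 2->8 | applicable
match: 0->3, 1->7, 2->16 | applicable
count: 2
applicable_count: 2


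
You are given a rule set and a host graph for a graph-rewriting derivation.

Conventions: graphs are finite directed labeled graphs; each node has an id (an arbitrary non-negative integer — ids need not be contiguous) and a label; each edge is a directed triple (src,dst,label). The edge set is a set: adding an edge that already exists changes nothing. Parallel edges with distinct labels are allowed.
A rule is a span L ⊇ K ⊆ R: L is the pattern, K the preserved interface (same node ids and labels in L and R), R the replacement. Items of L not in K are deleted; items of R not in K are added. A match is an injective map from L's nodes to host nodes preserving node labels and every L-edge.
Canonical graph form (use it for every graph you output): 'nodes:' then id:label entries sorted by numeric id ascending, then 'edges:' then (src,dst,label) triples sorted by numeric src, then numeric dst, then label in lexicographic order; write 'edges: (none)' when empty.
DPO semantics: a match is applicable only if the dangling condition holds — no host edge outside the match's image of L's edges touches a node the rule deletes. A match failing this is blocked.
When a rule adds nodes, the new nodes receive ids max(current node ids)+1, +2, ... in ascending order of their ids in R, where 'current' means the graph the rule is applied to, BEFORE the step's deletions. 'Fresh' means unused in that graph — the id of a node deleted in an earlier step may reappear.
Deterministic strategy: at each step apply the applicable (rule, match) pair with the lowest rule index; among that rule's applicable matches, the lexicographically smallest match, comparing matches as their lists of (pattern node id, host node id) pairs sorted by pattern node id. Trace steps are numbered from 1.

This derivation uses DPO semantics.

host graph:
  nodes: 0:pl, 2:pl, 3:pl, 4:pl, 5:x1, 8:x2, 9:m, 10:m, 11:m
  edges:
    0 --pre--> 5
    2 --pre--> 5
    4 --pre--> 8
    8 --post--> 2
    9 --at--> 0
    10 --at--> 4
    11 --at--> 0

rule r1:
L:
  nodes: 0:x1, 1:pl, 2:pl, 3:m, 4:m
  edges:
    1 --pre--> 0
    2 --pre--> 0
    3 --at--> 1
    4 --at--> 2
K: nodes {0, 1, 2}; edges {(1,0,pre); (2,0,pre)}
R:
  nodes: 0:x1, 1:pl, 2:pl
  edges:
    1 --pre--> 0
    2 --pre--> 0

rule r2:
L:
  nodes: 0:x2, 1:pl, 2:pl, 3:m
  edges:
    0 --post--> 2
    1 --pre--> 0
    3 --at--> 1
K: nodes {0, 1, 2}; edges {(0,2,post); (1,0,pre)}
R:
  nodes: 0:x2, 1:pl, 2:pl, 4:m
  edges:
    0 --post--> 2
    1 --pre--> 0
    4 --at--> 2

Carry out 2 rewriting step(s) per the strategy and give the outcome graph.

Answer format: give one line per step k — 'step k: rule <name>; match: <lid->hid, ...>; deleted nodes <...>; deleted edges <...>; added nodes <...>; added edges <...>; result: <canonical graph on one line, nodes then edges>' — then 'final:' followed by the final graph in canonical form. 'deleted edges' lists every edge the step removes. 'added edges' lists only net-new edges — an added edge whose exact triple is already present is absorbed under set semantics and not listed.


step 1: rule r2; match: 0->8, 1->4, 2->2, 3->10; deleted nodes 10; deleted edges (10,4,at); added nodes 12; added edges (12,2,at); result: nodes: 0:pl, 2:pl, 3:pl, 4:pl, 5:x1, 8:x2, 9:m, 11:m, 12:m edges: (0,5,pre); (2,5,pre); (4,8,pre); (8,2,post); (9,0,at); (11,0,at); (12,2,at)
step 2: rule r1; match: 0->5, 1->0, 2->2, 3->9, 4->12; deleted nodes 9, 12; deleted edges (9,0,at); (12,2,at); added nodes (none); added edges (none); result: nodes: 0:pl, 2:pl, 3:pl, 4:pl, 5:x1, 8:x2, 11:m edges: (0,5,pre); (2,5,pre); (4,8,pre); (8,2,post); (11,0,at)
final:
nodes: 0:pl, 2:pl, 3:pl, 4:pl, 5:x1, 8:x2, 11:m
edges: (0,5,pre); (2,5,pre); (4,8,pre); (8,2,post); (11,0,at)


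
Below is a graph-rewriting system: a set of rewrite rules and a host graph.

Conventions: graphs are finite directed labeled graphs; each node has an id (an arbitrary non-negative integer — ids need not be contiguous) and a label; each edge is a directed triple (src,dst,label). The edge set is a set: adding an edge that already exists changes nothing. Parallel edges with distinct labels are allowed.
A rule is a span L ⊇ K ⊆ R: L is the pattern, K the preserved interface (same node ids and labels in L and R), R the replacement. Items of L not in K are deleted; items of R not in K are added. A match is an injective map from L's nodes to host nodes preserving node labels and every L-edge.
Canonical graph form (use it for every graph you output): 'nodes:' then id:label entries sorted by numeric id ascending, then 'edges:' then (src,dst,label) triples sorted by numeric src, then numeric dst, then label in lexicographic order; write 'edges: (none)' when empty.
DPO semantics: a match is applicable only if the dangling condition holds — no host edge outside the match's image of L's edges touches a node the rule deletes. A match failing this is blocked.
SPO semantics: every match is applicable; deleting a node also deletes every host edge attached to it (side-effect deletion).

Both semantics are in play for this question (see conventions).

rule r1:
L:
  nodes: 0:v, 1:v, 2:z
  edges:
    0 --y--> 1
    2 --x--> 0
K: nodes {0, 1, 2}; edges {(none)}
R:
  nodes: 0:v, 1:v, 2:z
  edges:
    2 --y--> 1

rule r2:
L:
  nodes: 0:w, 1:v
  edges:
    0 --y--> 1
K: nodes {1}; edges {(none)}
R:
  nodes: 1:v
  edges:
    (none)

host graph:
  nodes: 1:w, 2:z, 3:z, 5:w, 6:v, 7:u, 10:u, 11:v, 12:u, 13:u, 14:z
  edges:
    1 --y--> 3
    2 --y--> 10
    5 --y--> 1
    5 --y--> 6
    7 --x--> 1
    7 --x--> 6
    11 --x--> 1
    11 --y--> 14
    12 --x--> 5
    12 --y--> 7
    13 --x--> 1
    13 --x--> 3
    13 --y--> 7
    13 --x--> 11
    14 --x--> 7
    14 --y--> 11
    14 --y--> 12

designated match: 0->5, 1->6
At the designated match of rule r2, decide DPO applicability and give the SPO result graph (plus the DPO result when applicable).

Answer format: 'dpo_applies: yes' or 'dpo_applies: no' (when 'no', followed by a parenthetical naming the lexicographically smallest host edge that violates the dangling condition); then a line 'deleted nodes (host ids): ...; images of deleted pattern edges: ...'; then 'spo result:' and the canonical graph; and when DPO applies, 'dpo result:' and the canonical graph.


dpo_applies: no
(the rule deletes node 5, which keeps host edge (5,1,y) outside the match image — the dangling condition fails, DPO blocks; SPO proceeds and side-deletes such edges)
deleted nodes (host ids): 5; images of deleted pattern edges: (5,6,y)
spo result:
nodes: 1:w, 2:z, 3:z, 6:v, 7:u, 10:u, 11:v, 12:u, 13:u, 14:z
edges: (1,3,y); (2,10,y); (7,1,x); (7,6,x); (11,1,x); (11,14,y); (12,7,y); (13,1,x); (13,3,x); (13,7,y); (13,11,x); (14,7,x); (14,11,y); (14,12,y)


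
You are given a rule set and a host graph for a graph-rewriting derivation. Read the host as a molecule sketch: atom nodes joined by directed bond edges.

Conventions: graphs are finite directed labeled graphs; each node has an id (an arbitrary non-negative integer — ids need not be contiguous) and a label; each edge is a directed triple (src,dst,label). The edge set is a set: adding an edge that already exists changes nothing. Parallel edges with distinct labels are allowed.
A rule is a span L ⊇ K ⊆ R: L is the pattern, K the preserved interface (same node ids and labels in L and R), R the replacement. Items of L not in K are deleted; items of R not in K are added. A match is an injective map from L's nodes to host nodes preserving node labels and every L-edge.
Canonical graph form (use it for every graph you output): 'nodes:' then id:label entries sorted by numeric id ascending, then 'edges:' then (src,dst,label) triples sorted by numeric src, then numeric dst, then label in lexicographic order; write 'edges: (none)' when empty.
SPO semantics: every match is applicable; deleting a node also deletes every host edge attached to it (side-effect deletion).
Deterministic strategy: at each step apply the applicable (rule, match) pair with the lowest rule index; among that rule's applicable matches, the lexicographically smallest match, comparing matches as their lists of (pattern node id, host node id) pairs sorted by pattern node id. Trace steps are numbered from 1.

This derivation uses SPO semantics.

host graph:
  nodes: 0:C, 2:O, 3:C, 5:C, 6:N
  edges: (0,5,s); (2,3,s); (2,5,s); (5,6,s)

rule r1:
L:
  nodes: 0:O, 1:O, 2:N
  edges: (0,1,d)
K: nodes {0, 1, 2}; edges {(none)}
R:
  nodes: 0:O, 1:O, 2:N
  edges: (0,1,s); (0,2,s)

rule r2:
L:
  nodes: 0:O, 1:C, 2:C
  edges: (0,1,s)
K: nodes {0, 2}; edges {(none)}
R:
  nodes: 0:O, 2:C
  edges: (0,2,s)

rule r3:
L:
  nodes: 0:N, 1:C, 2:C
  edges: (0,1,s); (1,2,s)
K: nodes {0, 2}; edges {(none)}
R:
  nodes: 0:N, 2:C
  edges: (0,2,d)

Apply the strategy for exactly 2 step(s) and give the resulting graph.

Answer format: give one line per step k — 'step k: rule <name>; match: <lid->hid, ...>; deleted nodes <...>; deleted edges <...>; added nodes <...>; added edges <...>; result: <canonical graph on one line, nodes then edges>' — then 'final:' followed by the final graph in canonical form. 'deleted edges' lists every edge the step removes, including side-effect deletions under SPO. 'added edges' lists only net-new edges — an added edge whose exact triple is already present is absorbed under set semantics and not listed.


step 1: rule r2; match: 0->2, 1->3, 2->0; deleted nodes 3; deleted edges (2,3,s); added nodes (none); added edges (2,0,s); result: nodes: 0:C, 2:O, 5:C, 6:N edges: (0,5,s); (2,0,s); (2,5,s); (5,6,s)
step 2: rule r2; match: 0->2, 1->0, 2->5; deleted nodes 0; deleted edges (0,5,s); (2,0,s); added nodes (none); added edges (none); result: nodes: 2:O, 5:C, 6:N edges: (2,5,s); (5,6,s)
final:
nodes: 2:O, 5:C, 6:N
edges: (2,5,s); (5,6,s)


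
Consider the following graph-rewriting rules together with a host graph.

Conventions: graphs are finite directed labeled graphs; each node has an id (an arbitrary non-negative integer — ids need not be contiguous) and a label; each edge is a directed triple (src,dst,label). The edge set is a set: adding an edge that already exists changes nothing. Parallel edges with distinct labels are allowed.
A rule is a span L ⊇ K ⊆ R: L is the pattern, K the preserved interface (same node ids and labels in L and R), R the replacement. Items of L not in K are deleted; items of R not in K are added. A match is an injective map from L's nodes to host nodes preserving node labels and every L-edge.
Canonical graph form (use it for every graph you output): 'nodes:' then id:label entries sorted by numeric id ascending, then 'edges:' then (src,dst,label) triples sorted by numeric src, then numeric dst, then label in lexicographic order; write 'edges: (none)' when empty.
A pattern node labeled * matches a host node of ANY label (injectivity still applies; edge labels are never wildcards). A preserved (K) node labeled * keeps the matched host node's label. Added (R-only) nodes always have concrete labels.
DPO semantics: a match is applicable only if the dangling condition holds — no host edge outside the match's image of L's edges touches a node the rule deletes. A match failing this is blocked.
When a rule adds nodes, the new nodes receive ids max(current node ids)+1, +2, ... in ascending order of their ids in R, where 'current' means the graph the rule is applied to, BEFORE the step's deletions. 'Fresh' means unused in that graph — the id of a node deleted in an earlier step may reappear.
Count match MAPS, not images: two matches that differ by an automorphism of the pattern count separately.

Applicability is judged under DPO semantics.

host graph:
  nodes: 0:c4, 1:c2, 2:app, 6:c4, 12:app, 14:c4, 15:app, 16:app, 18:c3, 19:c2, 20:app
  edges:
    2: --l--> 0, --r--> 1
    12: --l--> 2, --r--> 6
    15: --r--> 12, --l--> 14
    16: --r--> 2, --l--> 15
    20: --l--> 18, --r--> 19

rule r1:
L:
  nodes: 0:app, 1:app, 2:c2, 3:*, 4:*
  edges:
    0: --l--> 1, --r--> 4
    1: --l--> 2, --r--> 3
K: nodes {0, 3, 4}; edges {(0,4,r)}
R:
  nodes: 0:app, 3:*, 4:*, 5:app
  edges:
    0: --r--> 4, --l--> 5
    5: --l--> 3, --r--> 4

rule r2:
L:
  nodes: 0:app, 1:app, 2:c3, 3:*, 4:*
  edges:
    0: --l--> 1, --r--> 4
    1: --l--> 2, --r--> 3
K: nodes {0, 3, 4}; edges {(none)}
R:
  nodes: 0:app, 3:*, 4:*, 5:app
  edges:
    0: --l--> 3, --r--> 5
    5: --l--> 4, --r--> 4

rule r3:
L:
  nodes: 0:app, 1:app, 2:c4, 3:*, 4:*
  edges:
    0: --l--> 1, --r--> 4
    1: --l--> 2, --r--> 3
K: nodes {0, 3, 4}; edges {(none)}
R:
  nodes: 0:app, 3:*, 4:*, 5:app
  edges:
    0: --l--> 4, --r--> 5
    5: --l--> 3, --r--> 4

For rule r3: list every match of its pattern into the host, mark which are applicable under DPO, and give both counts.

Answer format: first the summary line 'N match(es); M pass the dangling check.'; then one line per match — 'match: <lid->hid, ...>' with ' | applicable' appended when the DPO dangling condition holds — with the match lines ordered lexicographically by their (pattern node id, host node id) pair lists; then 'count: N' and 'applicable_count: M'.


2 match(es); 1 pass the dangling check.
match: 0->12, 1->2, 2->0, 3->1, 4->6
match: 0->16, 1->15, 2->14, 3->12, 4->2 | applicable
count: 2
applicable_count: 1


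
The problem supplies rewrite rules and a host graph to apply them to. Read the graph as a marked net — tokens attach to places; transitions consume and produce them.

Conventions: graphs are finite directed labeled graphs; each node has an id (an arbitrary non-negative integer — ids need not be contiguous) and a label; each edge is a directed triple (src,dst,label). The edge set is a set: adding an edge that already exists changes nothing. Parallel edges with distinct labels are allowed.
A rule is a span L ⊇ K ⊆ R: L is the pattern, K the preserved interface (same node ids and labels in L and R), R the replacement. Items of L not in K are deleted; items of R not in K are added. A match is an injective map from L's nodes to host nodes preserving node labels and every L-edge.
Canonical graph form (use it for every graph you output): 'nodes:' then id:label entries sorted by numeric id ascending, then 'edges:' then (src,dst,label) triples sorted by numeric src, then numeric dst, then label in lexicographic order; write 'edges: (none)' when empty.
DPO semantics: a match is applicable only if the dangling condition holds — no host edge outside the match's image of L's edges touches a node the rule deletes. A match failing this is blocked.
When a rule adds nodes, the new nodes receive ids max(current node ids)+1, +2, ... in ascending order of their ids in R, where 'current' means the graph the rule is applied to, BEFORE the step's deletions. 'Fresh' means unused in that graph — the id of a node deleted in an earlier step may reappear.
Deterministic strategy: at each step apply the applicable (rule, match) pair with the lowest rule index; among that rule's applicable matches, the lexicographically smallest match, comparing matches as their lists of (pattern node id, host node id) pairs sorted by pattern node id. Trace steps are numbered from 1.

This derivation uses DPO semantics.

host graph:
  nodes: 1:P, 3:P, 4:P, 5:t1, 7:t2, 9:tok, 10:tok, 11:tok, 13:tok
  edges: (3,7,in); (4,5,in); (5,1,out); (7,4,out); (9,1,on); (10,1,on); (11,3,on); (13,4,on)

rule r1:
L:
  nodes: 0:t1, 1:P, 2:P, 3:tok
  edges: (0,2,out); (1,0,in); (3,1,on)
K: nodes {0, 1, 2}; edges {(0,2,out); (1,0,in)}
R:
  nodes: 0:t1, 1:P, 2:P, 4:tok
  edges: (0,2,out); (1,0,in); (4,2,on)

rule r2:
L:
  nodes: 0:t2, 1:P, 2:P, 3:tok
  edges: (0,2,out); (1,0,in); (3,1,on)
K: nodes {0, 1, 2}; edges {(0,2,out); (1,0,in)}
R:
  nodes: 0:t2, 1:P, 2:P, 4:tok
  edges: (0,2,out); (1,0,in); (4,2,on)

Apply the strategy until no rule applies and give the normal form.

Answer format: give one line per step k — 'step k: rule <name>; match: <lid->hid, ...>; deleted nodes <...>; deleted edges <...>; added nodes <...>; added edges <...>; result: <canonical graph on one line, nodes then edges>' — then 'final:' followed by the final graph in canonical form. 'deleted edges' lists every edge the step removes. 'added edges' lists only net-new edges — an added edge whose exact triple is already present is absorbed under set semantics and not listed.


step 1: rule r1; match: 0->5, 1->4, 2->1, 3->13; deleted nodes 13; deleted edges (13,4,on); added nodes 14; added edges (14,1,on); result: nodes: 1:P, 3:P, 4:P, 5:t1, 7:t2, 9:tok, 10:tok, 11:tok, 14:tok edges: (3,7,in); (4,5,in); (5,1,out); (7,4,out); (9,1,on); (10,1,on); (11,3,on); (14,1,on)
step 2: rule r2; match: 0->7, 1->3, 2->4, 3->11; deleted nodes 11; deleted edges (11,3,on); added nodes 15; added edges (15,4,on); result: nodes: 1:P, 3:P, 4:P, 5:t1, 7:t2, 9:tok, 10:tok, 14:tok, 15:tok edges: (3,7,in); (4,5,in); (5,1,out); (7,4,out); (9,1,on); (10,1,on); (14,1,on); (15,4,on)
step 3: rule r1; match: 0->5, 1->4, 2->1, 3->15; deleted nodes 15; deleted edges (15,4,on); added nodes 16; added edges (16,1,on); result: nodes: 1:P, 3:P, 4:P, 5:t1, 7:t2, 9:tok, 10:tok, 14:tok, 16:tok edges: (3,7,in); (4,5,in); (5,1,out); (7,4,out); (9,1,on); (10,1,on); (14,1,on); (16,1,on)
final:
nodes: 1:P, 3:P, 4:P, 5:t1, 7:t2, 9:tok, 10:tok, 14:tok, 16:tok
edges: (3,7,in); (4,5,in); (5,1,out); (7,4,out); (9,1,on); (10,1,on); (14,1,on); (16,1,on)


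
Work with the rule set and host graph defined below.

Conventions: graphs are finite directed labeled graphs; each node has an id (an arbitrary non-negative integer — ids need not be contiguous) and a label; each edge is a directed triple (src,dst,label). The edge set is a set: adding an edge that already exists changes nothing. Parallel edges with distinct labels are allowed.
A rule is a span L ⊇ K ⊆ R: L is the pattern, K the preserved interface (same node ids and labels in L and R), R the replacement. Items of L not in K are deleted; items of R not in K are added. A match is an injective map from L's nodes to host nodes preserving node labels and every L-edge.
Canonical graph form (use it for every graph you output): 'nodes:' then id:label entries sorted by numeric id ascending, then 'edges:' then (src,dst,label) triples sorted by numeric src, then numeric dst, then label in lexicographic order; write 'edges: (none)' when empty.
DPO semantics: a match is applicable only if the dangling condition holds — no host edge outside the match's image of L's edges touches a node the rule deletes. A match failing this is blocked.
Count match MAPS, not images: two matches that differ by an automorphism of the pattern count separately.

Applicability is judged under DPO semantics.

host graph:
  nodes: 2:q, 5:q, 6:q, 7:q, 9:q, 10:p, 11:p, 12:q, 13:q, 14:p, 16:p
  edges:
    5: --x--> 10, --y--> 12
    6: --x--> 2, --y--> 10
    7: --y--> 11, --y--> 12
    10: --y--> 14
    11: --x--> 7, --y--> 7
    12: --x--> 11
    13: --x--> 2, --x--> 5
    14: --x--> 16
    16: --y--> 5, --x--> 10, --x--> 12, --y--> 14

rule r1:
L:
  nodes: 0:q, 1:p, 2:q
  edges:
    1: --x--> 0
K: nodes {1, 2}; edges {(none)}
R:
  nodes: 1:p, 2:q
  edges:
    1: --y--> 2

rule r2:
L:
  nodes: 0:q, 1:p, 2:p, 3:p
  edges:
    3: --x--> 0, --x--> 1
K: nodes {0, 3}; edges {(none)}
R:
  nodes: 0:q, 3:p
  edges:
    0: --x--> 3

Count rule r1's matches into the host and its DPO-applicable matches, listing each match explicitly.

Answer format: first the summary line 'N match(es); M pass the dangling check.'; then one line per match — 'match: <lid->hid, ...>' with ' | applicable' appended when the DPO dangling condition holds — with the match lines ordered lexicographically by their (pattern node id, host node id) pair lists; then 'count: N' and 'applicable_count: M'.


12 match(es); 0 pass the dangling check.
match: 0->7, 1->11, 2->2
match: 0->7, 1->11, 2->5
match: 0->7, 1->11, 2->6
match: 0->7, 1->11, 2->9
match: 0->7, 1->11, 2->12
match: 0->7, 1->11, 2->13
match: 0->12, 1->16, 2->2
match: 0->12, 1->16, 2->5
match: 0->12, 1->16, 2->6
match: 0->12, 1->16, 2->7
match: 0->12, 1->16, 2->9
match: 0->12, 1->16, 2->13
count: 12
applicable_count: 0


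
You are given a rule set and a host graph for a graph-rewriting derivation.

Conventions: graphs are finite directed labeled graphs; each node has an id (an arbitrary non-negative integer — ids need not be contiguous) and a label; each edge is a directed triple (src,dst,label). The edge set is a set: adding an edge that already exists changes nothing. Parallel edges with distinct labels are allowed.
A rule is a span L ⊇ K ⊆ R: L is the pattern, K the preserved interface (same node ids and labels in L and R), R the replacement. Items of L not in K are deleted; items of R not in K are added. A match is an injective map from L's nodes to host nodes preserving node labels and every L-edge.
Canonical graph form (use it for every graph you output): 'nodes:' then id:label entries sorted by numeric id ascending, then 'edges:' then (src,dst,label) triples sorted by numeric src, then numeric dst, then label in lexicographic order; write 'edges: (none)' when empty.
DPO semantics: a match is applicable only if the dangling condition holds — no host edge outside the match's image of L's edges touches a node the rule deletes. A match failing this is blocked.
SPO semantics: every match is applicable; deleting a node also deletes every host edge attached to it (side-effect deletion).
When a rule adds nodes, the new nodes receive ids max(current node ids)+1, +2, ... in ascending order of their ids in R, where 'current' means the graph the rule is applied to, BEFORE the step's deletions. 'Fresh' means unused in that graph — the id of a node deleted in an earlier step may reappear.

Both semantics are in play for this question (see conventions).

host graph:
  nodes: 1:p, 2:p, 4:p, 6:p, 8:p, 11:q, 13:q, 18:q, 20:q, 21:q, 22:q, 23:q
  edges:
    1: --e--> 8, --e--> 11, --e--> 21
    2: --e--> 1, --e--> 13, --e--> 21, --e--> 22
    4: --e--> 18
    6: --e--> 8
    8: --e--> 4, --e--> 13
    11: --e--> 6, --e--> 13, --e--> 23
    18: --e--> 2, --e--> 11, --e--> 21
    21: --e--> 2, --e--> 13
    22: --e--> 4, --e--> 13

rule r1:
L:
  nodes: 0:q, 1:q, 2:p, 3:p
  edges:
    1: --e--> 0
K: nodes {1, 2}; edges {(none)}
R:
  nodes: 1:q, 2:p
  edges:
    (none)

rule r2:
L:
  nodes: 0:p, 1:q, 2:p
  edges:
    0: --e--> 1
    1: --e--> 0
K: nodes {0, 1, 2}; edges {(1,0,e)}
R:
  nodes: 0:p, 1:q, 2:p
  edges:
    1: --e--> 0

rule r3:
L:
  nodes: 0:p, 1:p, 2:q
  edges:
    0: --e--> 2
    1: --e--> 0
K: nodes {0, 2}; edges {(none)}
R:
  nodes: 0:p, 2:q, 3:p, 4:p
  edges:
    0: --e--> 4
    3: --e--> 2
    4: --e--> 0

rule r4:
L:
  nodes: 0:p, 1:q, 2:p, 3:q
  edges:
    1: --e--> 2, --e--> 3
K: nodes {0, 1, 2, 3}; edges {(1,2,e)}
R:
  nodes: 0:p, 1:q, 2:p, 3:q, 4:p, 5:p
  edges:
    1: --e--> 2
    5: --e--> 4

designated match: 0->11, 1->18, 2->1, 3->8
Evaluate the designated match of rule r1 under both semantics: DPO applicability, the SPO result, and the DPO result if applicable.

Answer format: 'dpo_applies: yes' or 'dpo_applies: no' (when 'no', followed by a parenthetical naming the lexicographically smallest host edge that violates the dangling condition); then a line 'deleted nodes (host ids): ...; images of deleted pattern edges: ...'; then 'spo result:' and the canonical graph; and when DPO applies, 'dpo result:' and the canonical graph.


dpo_applies: no
(the rule deletes node 8, which keeps host edge (1,8,e) outside the match image — the dangling condition fails, DPO blocks; SPO proceeds and side-deletes such edges)
deleted nodes (host ids): 8, 11; images of deleted pattern edges: (18,11,e)
spo result:
nodes: 1:p, 2:p, 4:p, 6:p, 13:q, 18:q, 20:q, 21:q, 22:q, 23:q
edges: (1,21,e); (2,1,e); (2,13,e); (2,21,e); (2,22,e); (4,18,e); (18,2,e); (18,21,e); (21,2,e); (21,13,e); (22,4,e); (22,13,e)


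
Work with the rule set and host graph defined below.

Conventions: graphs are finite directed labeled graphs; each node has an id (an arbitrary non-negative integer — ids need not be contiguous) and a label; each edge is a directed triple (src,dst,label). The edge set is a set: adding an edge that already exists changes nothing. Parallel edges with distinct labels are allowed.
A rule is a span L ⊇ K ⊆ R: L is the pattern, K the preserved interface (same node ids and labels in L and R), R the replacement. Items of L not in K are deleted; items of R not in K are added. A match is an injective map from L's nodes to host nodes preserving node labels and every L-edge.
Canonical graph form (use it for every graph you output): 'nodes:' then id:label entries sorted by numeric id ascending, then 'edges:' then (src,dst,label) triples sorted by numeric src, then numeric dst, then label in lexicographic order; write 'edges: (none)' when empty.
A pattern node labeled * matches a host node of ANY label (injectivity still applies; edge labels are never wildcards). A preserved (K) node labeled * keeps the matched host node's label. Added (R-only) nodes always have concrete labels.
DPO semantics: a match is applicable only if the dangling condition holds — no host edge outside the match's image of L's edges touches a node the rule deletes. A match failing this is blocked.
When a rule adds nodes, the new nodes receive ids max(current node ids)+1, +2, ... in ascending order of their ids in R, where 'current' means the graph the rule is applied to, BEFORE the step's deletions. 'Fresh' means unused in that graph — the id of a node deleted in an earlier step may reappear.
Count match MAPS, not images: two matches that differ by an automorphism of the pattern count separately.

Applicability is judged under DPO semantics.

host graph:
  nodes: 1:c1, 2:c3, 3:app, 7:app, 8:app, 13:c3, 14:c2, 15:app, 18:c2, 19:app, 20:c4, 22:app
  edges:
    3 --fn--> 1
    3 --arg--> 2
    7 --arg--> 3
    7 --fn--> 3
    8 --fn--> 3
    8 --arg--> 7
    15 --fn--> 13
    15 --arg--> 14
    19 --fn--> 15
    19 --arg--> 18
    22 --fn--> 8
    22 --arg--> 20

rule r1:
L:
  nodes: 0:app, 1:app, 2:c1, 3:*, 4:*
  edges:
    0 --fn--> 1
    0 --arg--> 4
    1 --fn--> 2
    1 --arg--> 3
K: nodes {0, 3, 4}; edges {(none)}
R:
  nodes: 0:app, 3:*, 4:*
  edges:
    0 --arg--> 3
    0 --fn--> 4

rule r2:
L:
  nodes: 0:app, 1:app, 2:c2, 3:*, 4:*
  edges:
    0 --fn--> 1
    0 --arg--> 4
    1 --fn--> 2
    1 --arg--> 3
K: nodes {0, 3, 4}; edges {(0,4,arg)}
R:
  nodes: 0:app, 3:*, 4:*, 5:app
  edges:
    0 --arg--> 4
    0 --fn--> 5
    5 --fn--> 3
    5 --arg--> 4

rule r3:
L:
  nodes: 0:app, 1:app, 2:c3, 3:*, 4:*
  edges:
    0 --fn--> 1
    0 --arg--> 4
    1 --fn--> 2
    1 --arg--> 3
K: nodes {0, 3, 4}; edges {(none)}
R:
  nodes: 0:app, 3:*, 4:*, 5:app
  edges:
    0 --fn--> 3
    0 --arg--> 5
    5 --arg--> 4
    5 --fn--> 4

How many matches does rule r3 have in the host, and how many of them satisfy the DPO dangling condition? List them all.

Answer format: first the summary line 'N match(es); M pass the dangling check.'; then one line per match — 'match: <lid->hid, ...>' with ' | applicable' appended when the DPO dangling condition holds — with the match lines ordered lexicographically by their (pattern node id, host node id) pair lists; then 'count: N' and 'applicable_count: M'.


1 match(es); 1 pass the dangling check.
match: 0->19, 1->15, 2->13, 3->14, 4->18 | applicable
count: 1
applicable_count: 1
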